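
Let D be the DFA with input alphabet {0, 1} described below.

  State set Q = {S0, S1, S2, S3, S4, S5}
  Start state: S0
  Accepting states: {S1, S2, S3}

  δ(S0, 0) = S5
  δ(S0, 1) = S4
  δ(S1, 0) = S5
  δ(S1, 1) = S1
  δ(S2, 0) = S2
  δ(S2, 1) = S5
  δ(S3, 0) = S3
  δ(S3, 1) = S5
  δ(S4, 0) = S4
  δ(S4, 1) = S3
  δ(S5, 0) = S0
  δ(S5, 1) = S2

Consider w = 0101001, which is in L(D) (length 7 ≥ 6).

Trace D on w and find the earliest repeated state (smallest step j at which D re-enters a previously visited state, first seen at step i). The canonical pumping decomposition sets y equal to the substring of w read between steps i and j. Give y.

State sequence: S0 -0-> S5 -1-> S2 -0-> S2 -1-> S5 -0-> S0 -0-> S5 -1-> S2
First repeat at step 3: S2 was already visited.

So i = 2, j = 3, giving x = w[0:2] = 01, y = w[2:3] = 0, z = w[3:7] = 1001.
Check: |xy| = 3 ≤ 6 and |y| = 1 ≥ 1. Reading y takes D from S2 back to S2, so every xyⁱz is accepted.

0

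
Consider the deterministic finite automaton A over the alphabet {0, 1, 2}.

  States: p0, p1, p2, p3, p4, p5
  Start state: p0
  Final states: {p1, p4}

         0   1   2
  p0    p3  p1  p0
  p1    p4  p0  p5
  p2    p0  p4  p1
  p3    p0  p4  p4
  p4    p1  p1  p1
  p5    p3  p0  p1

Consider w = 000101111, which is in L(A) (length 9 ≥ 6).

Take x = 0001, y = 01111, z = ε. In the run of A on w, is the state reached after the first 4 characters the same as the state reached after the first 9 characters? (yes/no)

State sequence: p0 -0-> p3 -0-> p0 -0-> p3 -1-> p4 -0-> p1 -1-> p0 -1-> p1 -1-> p0 -1-> p1

After x (step 4): p4. After xy (step 9): p1.
They differ (p4 ≠ p1), so y is not a cycle from the state after x; this split is not the one the pumping-lemma construction produces, and pumping y need not keep the string in L(A).

no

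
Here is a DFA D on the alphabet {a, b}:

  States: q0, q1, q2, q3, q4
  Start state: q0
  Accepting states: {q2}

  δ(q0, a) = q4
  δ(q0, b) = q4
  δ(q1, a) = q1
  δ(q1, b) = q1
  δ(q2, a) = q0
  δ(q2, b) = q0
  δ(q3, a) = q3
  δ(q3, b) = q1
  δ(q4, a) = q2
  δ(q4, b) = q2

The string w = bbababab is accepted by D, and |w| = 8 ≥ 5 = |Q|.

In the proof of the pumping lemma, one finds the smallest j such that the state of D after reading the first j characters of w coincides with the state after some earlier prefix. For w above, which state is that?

Run of D on w = b b a b a b a b:
  step 0: q0  (start)
  step 1: q4  (read b: q0→q4)
  step 2: q2  (read b: q4→q2)
  step 3: q0  (read a: q2→q0)   ← first repeat (q0 seen earlier)
  step 4: q4  (read b: q0→q4)
  step 5: q2  (read a: q4→q2)
  step 6: q0  (read b: q2→q0)
  step 7: q4  (read a: q0→q4)
  step 8: q2  (read b: q4→q2)

The earliest repeat is at step j = 3: D is in q0, which it already visited at step i = 0.
With |Q| = 5, pigeonhole forces a state repeat no later than step 5; the substring read between the first and second visits to that state can be pumped.

q0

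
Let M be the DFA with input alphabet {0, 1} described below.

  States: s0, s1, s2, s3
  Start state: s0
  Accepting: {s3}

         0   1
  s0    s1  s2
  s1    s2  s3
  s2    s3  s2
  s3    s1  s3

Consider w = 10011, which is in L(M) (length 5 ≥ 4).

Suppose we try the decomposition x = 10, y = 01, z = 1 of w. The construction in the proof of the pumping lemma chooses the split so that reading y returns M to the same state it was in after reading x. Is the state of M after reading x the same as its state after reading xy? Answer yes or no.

yes

State sequence: s0 -1-> s2 -0-> s3 -0-> s1 -1-> s3

After x (step 2): s3. After xy (step 4): s3.
They match, so y = 01 drives M around a cycle from s3 back to itself; pumping y any number of times keeps M in s3 before reading z, and xyⁱz ∈ L(M) for every i ≥ 0.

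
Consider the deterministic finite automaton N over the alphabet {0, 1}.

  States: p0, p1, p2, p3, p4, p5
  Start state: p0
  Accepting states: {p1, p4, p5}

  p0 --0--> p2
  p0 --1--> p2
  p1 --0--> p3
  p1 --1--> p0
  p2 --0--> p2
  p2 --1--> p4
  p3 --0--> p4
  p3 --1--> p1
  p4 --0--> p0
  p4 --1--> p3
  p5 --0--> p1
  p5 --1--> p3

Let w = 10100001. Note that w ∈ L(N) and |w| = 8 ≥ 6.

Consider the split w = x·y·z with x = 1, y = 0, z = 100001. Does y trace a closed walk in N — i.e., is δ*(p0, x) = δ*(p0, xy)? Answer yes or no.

yes

State sequence: p0 -1-> p2 -0-> p2

After x (step 1): p2. After xy (step 2): p2.
They match, so y = 0 drives N around a cycle from p2 back to itself; pumping y any number of times keeps N in p2 before reading z, and xyⁱz ∈ L(N) for every i ≥ 0.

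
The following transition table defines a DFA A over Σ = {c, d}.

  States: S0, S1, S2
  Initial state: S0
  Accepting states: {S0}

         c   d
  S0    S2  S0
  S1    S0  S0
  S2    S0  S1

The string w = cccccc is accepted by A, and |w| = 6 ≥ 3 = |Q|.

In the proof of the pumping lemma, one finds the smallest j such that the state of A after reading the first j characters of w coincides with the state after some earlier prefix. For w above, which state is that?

S0

State sequence: S0 -c-> S2 -c-> S0 -c-> S2 -c-> S0 -c-> S2 -c-> S0
First repeat at step 2: S0 was already visited.

The earliest repeat is at step j = 2: A is in S0, which it already visited at step i = 0.
Pumping length from the standard proof: p = 3 (the number of states). The repeated state found above gives |xy| = j ≤ 3 and |y| = j − i ≥ 1.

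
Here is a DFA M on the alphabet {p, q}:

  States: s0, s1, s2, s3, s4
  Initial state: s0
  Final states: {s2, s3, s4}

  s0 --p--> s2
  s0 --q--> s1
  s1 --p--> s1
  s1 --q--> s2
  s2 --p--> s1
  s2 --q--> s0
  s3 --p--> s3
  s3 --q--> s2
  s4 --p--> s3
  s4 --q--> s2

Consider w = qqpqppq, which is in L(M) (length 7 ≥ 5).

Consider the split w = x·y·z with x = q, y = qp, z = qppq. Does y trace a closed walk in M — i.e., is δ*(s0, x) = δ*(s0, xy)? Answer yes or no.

State sequence: s0 -q-> s1 -q-> s2 -p-> s1

After x (step 1): s1. After xy (step 3): s1.
They match, so y = qp drives M around a cycle from s1 back to itself; pumping y any number of times keeps M in s1 before reading z, and xyⁱz ∈ L(M) for every i ≥ 0.

yes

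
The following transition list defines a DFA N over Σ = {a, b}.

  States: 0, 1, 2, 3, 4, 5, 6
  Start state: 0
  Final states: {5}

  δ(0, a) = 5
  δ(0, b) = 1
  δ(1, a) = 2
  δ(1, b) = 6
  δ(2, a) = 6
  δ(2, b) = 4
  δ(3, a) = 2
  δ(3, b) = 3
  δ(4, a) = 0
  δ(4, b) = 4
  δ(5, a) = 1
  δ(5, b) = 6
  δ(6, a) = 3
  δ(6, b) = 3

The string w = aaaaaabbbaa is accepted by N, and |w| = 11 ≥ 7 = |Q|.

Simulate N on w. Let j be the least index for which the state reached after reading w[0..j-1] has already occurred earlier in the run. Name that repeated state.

2

Run of N on w = a a a a a a b b b a a:
  step 0: 0  (start)
  step 1: 5  (read a: 0→5)
  step 2: 1  (read a: 5→1)
  step 3: 2  (read a: 1→2)
  step 4: 6  (read a: 2→6)
  step 5: 3  (read a: 6→3)
  step 6: 2  (read a: 3→2)   ← first repeat (2 seen earlier)
  step 7: 4  (read b: 2→4)
  step 8: 4  (read b: 4→4)
  step 9: 4  (read b: 4→4)
  step 10: 0  (read a: 4→0)
  step 11: 5  (read a: 0→5)

The earliest repeat is at step j = 6: N is in 2, which it already visited at step i = 3.
With |Q| = 7, pigeonhole forces a state repeat no later than step 7; the substring read between the first and second visits to that state can be pumped.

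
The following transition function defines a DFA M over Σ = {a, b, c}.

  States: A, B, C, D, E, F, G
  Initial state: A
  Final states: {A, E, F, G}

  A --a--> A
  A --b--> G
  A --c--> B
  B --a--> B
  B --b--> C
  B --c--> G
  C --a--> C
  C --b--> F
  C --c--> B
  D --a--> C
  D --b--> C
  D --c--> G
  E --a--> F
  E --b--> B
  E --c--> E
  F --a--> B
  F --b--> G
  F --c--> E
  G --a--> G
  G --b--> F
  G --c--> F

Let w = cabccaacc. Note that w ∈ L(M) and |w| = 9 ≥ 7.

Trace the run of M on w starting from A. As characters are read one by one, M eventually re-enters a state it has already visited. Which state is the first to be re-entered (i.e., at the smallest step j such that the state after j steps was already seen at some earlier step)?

B

State sequence: A -c-> B -a-> B -b-> C -c-> B -c-> G -a-> G -a-> G -c-> F -c-> E
First repeat at step 2: B was already visited.

The earliest repeat is at step j = 2: M is in B, which it already visited at step i = 1.
The DFA has 7 states, so the proof of the pumping lemma guarantees a repeated state among the first 7+1 visited; the segment between the two visits is the pumpable y.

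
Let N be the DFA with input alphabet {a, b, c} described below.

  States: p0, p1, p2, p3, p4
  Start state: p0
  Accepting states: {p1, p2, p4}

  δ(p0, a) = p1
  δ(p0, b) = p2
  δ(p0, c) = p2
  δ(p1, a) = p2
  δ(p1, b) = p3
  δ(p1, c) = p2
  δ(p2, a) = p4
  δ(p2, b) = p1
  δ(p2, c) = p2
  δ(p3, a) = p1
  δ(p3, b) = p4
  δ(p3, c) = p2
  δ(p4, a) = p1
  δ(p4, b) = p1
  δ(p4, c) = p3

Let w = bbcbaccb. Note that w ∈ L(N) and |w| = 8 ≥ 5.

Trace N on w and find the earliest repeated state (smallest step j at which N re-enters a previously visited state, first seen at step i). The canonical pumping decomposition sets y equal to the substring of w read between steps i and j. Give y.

bc

State sequence: p0 -b-> p2 -b-> p1 -c-> p2 -b-> p1 -a-> p2 -c-> p2 -c-> p2 -b-> p1
First repeat at step 3: p2 was already visited.

So i = 1, j = 3, giving x = w[0:1] = b, y = w[1:3] = bc, z = w[3:8] = baccb.
Check: |xy| = 3 ≤ 5 and |y| = 2 ≥ 1. Reading y takes N from p2 back to p2, so every xyⁱz is accepted.
Since N has 5 states, any run of length ≥ 5 visits 5+1 states, so by pigeonhole some state repeats within the first 5 steps — that repeat gives the pumpable loop.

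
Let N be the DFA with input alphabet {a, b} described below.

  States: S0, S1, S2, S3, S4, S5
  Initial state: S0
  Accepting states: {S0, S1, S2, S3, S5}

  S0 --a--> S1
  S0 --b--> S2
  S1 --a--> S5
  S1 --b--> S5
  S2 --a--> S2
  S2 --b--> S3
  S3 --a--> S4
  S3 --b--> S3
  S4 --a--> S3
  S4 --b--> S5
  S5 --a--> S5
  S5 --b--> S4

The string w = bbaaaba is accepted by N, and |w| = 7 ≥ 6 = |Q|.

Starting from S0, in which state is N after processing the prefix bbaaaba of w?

State sequence: S0 -b-> S2 -b-> S3 -a-> S4 -a-> S3 -a-> S4 -b-> S5 -a-> S5

After reading 7 characters, N is in state S5.
(This kind of state-tracing is the core of the pumping-lemma construction: with 6 states, pigeonhole forces a repeat within the first 6 steps.)

S5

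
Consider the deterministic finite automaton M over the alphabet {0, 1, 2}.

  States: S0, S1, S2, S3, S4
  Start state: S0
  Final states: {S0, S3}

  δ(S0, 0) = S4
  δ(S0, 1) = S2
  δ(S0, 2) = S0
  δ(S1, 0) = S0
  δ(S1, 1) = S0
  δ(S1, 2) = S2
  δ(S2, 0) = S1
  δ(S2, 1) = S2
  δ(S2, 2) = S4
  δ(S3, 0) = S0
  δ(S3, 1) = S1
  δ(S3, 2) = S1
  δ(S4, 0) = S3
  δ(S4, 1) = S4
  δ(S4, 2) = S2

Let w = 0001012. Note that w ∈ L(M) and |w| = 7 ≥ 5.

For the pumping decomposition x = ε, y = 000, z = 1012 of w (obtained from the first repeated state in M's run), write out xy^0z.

xy⁰z = xz = ε·1012 = 1012.
Reading y = 000 takes M from S0 back to S0, so after x the machine is still in S0, and z then leads to the accepting state S0. Hence 1012 ∈ L(M).

1012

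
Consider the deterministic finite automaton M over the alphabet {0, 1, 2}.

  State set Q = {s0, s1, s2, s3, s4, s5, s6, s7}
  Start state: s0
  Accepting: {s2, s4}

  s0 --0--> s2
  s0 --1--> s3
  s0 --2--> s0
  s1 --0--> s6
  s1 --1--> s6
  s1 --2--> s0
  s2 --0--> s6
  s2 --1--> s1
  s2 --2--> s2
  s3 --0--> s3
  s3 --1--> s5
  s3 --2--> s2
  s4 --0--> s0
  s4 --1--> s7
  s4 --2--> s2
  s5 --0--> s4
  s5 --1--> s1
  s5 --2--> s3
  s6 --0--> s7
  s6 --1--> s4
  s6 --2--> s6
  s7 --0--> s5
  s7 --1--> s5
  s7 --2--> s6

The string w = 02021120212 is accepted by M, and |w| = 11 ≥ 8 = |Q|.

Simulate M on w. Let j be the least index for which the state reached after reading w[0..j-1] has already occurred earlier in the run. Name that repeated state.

s2

Run of M on w = 0 2 0 2 1 1 2 0 2 1 2:
  step 0: s0  (start)
  step 1: s2  (read 0: s0→s2)
  step 2: s2  (read 2: s2→s2)   ← first repeat (s2 seen earlier)
  step 3: s6  (read 0: s2→s6)
  step 4: s6  (read 2: s6→s6)
  step 5: s4  (read 1: s6→s4)
  step 6: s7  (read 1: s4→s7)
  step 7: s6  (read 2: s7→s6)
  step 8: s7  (read 0: s6→s7)
  step 9: s6  (read 2: s7→s6)
  step 10: s4  (read 1: s6→s4)
  step 11: s2  (read 2: s4→s2)

The earliest repeat is at step j = 2: M is in s2, which it already visited at step i = 1.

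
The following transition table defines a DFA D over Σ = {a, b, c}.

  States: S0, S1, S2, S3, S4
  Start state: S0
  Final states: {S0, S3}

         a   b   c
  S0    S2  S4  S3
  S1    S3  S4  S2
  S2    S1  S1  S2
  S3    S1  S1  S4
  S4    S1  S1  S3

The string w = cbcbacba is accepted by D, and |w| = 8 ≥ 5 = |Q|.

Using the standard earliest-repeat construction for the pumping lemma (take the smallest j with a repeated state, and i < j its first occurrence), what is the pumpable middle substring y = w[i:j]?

Run of D on w = c b c b a c b a:
  step 0: S0  (start)
  step 1: S3  (read c: S0→S3)
  step 2: S1  (read b: S3→S1)
  step 3: S2  (read c: S1→S2)
  step 4: S1  (read b: S2→S1)   ← first repeat (S1 seen earlier)
  step 5: S3  (read a: S1→S3)
  step 6: S4  (read c: S3→S4)
  step 7: S1  (read b: S4→S1)
  step 8: S3  (read a: S1→S3)

So i = 2, j = 4, giving x = w[0:2] = cb, y = w[2:4] = cb, z = w[4:8] = acba.
Check: |xy| = 4 ≤ 5 and |y| = 2 ≥ 1. Reading y takes D from S1 back to S1, so every xyⁱz is accepted.
Pumping length from the standard proof: p = 5 (the number of states). The repeated state found above gives |xy| = j ≤ 5 and |y| = j − i ≥ 1.

cb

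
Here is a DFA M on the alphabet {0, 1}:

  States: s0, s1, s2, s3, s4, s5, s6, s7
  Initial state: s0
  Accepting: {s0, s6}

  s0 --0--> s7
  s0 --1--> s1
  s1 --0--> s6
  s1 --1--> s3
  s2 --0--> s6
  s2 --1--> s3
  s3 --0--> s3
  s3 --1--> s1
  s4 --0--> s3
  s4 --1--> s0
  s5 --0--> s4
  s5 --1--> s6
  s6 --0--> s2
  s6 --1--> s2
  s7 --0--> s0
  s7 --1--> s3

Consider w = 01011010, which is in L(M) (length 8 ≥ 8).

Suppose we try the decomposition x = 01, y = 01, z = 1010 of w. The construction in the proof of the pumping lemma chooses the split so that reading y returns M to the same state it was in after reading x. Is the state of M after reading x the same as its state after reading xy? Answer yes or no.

no

Run of M on the first 4 characters of w = 0 1 0 1:
  step 0: s0  (start)
  step 1: s7  (read 0: s0→s7)
  step 2: s3  (read 1: s7→s3)
  step 3: s3  (read 0: s3→s3)
  step 4: s1  (read 1: s3→s1)

After x (step 2): s3. After xy (step 4): s1.
They differ (s3 ≠ s1), so y is not a cycle from the state after x; this split is not the one the pumping-lemma construction produces, and pumping y need not keep the string in L(M).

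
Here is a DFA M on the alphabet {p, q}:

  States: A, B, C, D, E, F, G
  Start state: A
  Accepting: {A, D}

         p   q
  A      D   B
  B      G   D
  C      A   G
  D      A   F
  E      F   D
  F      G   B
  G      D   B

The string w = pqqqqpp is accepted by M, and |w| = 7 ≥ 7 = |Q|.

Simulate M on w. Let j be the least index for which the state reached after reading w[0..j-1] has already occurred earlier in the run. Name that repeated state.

Run of M on w = p q q q q p p:
  step 0: A  (start)
  step 1: D  (read p: A→D)
  step 2: F  (read q: D→F)
  step 3: B  (read q: F→B)
  step 4: D  (read q: B→D)   ← first repeat (D seen earlier)
  step 5: F  (read q: D→F)
  step 6: G  (read p: F→G)
  step 7: D  (read p: G→D)

The earliest repeat is at step j = 4: M is in D, which it already visited at step i = 1.
Pumping length from the standard proof: p = 7 (the number of states). The repeated state found above gives |xy| = j ≤ 7 and |y| = j − i ≥ 1.

D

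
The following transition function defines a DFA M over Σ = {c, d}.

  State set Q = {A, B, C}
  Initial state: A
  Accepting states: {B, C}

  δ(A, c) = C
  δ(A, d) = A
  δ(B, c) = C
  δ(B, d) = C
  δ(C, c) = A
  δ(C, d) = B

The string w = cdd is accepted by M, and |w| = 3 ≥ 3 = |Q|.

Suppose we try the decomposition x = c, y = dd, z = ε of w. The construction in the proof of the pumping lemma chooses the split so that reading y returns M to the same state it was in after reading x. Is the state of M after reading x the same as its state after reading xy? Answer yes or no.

yes

Run of M on the first 3 characters of w = c d d:
  step 0: A  (start)
  step 1: C  (read c: A→C)
  step 2: B  (read d: C→B)
  step 3: C  (read d: B→C)

After x (step 1): C. After xy (step 3): C.
They match, so y = dd drives M around a cycle from C back to itself; pumping y any number of times keeps M in C before reading z, and xyⁱz ∈ L(M) for every i ≥ 0.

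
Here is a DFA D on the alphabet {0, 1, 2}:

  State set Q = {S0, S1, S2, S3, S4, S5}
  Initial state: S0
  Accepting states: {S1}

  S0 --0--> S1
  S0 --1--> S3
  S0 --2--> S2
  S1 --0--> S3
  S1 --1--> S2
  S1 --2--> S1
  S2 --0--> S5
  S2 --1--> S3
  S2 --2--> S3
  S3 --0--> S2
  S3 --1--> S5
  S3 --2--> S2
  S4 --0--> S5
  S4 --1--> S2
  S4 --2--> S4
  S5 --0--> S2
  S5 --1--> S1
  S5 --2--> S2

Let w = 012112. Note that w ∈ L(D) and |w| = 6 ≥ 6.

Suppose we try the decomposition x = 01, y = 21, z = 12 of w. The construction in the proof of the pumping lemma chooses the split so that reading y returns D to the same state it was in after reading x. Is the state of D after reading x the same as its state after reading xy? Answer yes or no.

no

Run of D on the first 4 characters of w = 0 1 2 1:
  step 0: S0  (start)
  step 1: S1  (read 0: S0→S1)
  step 2: S2  (read 1: S1→S2)
  step 3: S3  (read 2: S2→S3)
  step 4: S5  (read 1: S3→S5)

After x (step 2): S2. After xy (step 4): S5.
They differ (S2 ≠ S5), so y is not a cycle from the state after x; this split is not the one the pumping-lemma construction produces, and pumping y need not keep the string in L(D).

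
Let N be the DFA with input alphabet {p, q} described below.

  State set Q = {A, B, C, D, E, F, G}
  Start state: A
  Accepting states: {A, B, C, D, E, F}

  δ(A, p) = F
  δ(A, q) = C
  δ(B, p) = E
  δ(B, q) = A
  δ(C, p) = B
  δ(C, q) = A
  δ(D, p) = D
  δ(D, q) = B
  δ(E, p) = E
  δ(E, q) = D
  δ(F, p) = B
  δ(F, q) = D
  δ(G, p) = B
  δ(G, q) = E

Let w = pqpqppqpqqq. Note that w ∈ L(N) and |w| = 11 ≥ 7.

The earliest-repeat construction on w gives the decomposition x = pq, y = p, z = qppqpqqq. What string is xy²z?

xy^2z = pq·p·p·qppqpqqq = pqppqppqpqqq.
Reading y = p takes N from D back to D, so after x·y·y the machine is still in D, and z then leads to the accepting state C. Hence pqppqppqpqqq ∈ L(N).

pqppqppqpqqq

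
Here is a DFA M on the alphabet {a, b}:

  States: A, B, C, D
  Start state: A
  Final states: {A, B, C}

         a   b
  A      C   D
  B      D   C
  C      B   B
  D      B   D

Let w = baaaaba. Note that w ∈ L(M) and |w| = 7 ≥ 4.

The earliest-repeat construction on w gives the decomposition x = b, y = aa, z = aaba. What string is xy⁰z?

baaba

xy⁰z = xz = b·aaba = baaba.
Reading y = aa takes M from D back to D, so after x the machine is still in D, and z then leads to the accepting state B. Hence baaba ∈ L(M).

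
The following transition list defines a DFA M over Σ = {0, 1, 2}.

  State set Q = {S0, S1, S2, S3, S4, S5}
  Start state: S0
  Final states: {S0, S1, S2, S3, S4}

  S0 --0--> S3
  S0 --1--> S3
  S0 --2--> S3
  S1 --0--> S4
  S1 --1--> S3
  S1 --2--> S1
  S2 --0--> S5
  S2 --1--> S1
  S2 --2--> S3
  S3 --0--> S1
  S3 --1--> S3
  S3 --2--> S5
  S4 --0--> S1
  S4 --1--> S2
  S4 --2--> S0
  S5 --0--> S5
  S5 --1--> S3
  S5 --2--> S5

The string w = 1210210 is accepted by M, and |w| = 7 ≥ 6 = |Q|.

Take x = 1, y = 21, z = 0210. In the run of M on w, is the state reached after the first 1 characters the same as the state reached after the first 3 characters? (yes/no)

yes

Run of M on the first 3 characters of w = 1 2 1:
  step 0: S0  (start)
  step 1: S3  (read 1: S0→S3)
  step 2: S5  (read 2: S3→S5)
  step 3: S3  (read 1: S5→S3)

After x (step 1): S3. After xy (step 3): S3.
They match, so y = 21 drives M around a cycle from S3 back to itself; pumping y any number of times keeps M in S3 before reading z, and xyⁱz ∈ L(M) for every i ≥ 0.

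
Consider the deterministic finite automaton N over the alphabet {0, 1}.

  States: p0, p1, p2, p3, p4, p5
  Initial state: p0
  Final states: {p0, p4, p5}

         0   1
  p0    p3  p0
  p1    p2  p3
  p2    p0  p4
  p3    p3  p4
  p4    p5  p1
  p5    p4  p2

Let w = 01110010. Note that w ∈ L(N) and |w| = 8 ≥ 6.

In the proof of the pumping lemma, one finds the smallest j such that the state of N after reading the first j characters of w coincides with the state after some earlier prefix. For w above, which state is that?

p3

Run of N on w = 0 1 1 1 0 0 1 0:
  step 0: p0  (start)
  step 1: p3  (read 0: p0→p3)
  step 2: p4  (read 1: p3→p4)
  step 3: p1  (read 1: p4→p1)
  step 4: p3  (read 1: p1→p3)   ← first repeat (p3 seen earlier)
  step 5: p3  (read 0: p3→p3)
  step 6: p3  (read 0: p3→p3)
  step 7: p4  (read 1: p3→p4)
  step 8: p5  (read 0: p4→p5)

The earliest repeat is at step j = 4: N is in p3, which it already visited at step i = 1.
Pumping length from the standard proof: p = 6 (the number of states). The repeated state found above gives |xy| = j ≤ 6 and |y| = j − i ≥ 1.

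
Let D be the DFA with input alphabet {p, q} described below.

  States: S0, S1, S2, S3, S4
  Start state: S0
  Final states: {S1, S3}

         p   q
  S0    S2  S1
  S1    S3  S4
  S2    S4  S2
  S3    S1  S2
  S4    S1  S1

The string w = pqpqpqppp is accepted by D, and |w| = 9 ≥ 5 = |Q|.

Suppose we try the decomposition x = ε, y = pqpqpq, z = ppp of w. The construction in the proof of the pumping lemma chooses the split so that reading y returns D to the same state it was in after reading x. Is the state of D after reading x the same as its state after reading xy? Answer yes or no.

no

Run of D on the first 6 characters of w = p q p q p q:
  step 0: S0  (start)
  step 1: S2  (read p: S0→S2)
  step 2: S2  (read q: S2→S2)
  step 3: S4  (read p: S2→S4)
  step 4: S1  (read q: S4→S1)
  step 5: S3  (read p: S1→S3)
  step 6: S2  (read q: S3→S2)

After x (step 0): S0. After xy (step 6): S2.
They differ (S0 ≠ S2), so y is not a cycle from the state after x; this split is not the one the pumping-lemma construction produces, and pumping y need not keep the string in L(D).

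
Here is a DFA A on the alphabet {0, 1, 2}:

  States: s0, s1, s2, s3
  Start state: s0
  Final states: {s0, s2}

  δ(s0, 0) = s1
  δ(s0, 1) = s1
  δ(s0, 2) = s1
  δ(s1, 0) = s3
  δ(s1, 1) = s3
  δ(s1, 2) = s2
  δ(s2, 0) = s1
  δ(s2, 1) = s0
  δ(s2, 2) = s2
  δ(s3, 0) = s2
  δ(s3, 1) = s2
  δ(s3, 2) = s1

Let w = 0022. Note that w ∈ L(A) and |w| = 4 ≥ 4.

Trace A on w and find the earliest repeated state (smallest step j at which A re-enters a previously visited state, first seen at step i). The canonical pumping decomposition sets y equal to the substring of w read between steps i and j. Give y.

State sequence: s0 -0-> s1 -0-> s3 -2-> s1 -2-> s2
First repeat at step 3: s1 was already visited.

So i = 1, j = 3, giving x = w[0:1] = 0, y = w[1:3] = 02, z = w[3:4] = 2.
Check: |xy| = 3 ≤ 4 and |y| = 2 ≥ 1. Reading y takes A from s1 back to s1, so every xyⁱz is accepted.

02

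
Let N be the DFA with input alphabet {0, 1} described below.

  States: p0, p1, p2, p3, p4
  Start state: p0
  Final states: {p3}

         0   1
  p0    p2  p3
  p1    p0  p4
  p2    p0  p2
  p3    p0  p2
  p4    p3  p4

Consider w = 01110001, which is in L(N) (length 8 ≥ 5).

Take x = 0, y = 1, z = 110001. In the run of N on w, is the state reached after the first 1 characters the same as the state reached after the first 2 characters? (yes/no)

yes

Run of N on the first 2 characters of w = 0 1:
  step 0: p0  (start)
  step 1: p2  (read 0: p0→p2)
  step 2: p2  (read 1: p2→p2)

After x (step 1): p2. After xy (step 2): p2.
They match, so y = 1 drives N around a cycle from p2 back to itself; pumping y any number of times keeps N in p2 before reading z, and xyⁱz ∈ L(N) for every i ≥ 0.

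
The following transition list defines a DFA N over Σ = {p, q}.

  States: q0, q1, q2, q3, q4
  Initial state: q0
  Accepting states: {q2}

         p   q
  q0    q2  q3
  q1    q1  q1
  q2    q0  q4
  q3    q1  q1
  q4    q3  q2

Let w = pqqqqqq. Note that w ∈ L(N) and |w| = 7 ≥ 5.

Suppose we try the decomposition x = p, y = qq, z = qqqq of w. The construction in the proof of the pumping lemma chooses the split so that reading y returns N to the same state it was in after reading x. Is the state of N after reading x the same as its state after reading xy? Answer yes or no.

yes

State sequence: q0 -p-> q2 -q-> q4 -q-> q2

After x (step 1): q2. After xy (step 3): q2.
They match, so y = qq drives N around a cycle from q2 back to itself; pumping y any number of times keeps N in q2 before reading z, and xyⁱz ∈ L(N) for every i ≥ 0.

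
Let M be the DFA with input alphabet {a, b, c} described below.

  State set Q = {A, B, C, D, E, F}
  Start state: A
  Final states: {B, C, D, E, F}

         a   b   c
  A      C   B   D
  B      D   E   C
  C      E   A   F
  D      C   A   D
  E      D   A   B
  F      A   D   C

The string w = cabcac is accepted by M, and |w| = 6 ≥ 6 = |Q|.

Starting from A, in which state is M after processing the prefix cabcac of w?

F

State sequence: A -c-> D -a-> C -b-> A -c-> D -a-> C -c-> F

After reading 6 characters, M is in state F.
(This kind of state-tracing is the core of the pumping-lemma construction: with 6 states, pigeonhole forces a repeat within the first 6 steps.)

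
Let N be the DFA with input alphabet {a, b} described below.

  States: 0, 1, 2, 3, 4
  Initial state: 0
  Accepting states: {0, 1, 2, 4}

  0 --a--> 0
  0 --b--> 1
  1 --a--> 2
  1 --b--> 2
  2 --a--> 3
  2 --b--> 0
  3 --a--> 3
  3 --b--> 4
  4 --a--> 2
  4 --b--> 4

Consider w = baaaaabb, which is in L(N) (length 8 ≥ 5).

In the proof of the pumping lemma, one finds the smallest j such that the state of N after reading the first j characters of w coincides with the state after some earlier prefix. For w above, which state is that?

Run of N on w = b a a a a a b b:
  step 0: 0  (start)
  step 1: 1  (read b: 0→1)
  step 2: 2  (read a: 1→2)
  step 3: 3  (read a: 2→3)
  step 4: 3  (read a: 3→3)   ← first repeat (3 seen earlier)
  step 5: 3  (read a: 3→3)
  step 6: 3  (read a: 3→3)
  step 7: 4  (read b: 3→4)
  step 8: 4  (read b: 4→4)

The earliest repeat is at step j = 4: N is in 3, which it already visited at step i = 3.
With |Q| = 5, pigeonhole forces a state repeat no later than step 5; the substring read between the first and second visits to that state can be pumped.

3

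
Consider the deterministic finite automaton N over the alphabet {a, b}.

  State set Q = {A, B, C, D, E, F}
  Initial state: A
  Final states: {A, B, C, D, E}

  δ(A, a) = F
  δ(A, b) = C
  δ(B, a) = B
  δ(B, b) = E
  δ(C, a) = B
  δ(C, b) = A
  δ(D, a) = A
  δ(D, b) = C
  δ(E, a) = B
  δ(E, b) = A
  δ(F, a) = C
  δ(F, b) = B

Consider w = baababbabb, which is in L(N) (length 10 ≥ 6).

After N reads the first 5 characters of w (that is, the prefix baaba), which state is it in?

B

State sequence: A -b-> C -a-> B -a-> B -b-> E -a-> B

After reading 5 characters, N is in state B.
(This kind of state-tracing is the core of the pumping-lemma construction: with 6 states, pigeonhole forces a repeat within the first 6 steps.)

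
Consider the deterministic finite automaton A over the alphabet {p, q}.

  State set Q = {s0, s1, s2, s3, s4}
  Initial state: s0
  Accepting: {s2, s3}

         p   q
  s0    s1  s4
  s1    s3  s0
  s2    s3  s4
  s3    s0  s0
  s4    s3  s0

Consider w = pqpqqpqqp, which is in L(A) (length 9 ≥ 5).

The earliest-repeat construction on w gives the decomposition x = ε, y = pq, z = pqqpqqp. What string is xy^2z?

xy^2z = ε·pq·pq·pqqpqqp = pqpqpqqpqqp.
Reading y = pq takes A from s0 back to s0, so after x·y·y the machine is still in s0, and z then leads to the accepting state s3. Hence pqpqpqqpqqp ∈ L(A).

pqpqpqqpqqp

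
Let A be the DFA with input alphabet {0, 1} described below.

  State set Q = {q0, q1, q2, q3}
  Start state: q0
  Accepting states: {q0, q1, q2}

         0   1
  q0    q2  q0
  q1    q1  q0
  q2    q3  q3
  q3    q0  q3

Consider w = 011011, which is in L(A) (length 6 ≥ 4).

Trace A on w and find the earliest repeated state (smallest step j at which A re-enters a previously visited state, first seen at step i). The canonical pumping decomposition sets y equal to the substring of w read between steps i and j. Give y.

Run of A on w = 0 1 1 0 1 1:
  step 0: q0  (start)
  step 1: q2  (read 0: q0→q2)
  step 2: q3  (read 1: q2→q3)
  step 3: q3  (read 1: q3→q3)   ← first repeat (q3 seen earlier)
  step 4: q0  (read 0: q3→q0)
  step 5: q0  (read 1: q0→q0)
  step 6: q0  (read 1: q0→q0)

So i = 2, j = 3, giving x = w[0:2] = 01, y = w[2:3] = 1, z = w[3:6] = 011.
Check: |xy| = 3 ≤ 4 and |y| = 1 ≥ 1. Reading y takes A from q3 back to q3, so every xyⁱz is accepted.

1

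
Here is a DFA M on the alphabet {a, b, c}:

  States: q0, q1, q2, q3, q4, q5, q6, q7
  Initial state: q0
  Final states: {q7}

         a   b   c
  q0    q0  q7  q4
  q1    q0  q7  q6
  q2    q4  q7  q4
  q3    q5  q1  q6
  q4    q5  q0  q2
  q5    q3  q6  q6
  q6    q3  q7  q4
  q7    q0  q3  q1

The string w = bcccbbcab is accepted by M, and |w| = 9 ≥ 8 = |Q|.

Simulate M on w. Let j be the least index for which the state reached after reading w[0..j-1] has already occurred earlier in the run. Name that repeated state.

Run of M on w = b c c c b b c a b:
  step 0: q0  (start)
  step 1: q7  (read b: q0→q7)
  step 2: q1  (read c: q7→q1)
  step 3: q6  (read c: q1→q6)
  step 4: q4  (read c: q6→q4)
  step 5: q0  (read b: q4→q0)   ← first repeat (q0 seen earlier)
  step 6: q7  (read b: q0→q7)
  step 7: q1  (read c: q7→q1)
  step 8: q0  (read a: q1→q0)
  step 9: q7  (read b: q0→q7)

The earliest repeat is at step j = 5: M is in q0, which it already visited at step i = 0.

q0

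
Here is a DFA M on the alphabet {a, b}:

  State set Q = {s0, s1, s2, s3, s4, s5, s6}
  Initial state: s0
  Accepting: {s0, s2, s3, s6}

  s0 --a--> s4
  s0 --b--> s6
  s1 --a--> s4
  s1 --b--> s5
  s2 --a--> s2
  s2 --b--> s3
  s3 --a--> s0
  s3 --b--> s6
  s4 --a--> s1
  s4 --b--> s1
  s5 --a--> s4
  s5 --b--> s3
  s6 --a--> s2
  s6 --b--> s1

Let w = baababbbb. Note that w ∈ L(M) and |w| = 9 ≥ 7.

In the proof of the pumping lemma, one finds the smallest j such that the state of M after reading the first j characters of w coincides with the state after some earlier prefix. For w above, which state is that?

State sequence: s0 -b-> s6 -a-> s2 -a-> s2 -b-> s3 -a-> s0 -b-> s6 -b-> s1 -b-> s5 -b-> s3
First repeat at step 3: s2 was already visited.

The earliest repeat is at step j = 3: M is in s2, which it already visited at step i = 2.
Since M has 7 states, any run of length ≥ 7 visits 7+1 states, so by pigeonhole some state repeats within the first 7 steps — that repeat gives the pumpable loop.

s2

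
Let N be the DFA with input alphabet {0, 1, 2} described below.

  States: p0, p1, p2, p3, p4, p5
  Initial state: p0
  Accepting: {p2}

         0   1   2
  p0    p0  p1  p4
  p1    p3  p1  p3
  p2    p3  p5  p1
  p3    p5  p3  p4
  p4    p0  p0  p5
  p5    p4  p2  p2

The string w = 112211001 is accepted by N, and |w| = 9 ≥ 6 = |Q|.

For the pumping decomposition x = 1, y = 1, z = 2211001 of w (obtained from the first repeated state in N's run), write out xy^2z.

1112211001

xy^2z = 1·1·1·2211001 = 1112211001.
Reading y = 1 takes N from p1 back to p1, so after x·y·y the machine is still in p1, and z then leads to the accepting state p2. Hence 1112211001 ∈ L(N).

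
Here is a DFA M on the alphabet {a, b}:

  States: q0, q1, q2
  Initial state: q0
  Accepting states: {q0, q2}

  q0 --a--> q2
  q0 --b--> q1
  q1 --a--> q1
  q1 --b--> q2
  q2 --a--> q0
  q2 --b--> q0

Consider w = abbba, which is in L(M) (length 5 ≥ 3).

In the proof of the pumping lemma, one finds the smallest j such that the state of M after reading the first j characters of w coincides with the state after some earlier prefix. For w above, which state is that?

q0

Run of M on w = a b b b a:
  step 0: q0  (start)
  step 1: q2  (read a: q0→q2)
  step 2: q0  (read b: q2→q0)   ← first repeat (q0 seen earlier)
  step 3: q1  (read b: q0→q1)
  step 4: q2  (read b: q1→q2)
  step 5: q0  (read a: q2→q0)

The earliest repeat is at step j = 2: M is in q0, which it already visited at step i = 0.
The DFA has 3 states, so the proof of the pumping lemma guarantees a repeated state among the first 3+1 visited; the segment between the two visits is the pumpable y.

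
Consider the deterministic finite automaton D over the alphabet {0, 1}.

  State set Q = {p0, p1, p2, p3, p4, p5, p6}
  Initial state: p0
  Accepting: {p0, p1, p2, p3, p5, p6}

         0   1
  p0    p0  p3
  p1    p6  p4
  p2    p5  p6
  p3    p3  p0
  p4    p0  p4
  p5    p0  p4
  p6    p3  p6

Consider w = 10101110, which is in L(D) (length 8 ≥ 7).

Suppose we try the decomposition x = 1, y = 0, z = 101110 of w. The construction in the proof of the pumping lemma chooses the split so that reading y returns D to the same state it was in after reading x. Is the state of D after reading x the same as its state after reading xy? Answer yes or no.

State sequence: p0 -1-> p3 -0-> p3

After x (step 1): p3. After xy (step 2): p3.
They match, so y = 0 drives D around a cycle from p3 back to itself; pumping y any number of times keeps D in p3 before reading z, and xyⁱz ∈ L(D) for every i ≥ 0.

yes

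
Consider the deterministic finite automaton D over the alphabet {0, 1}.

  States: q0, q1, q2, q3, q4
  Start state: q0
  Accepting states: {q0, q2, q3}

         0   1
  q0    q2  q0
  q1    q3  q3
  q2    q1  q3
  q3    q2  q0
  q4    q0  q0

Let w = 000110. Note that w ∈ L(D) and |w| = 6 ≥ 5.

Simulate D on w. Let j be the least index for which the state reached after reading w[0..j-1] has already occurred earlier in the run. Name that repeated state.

State sequence: q0 -0-> q2 -0-> q1 -0-> q3 -1-> q0 -1-> q0 -0-> q2
First repeat at step 4: q0 was already visited.

The earliest repeat is at step j = 4: D is in q0, which it already visited at step i = 0.
Pumping length from the standard proof: p = 5 (the number of states). The repeated state found above gives |xy| = j ≤ 5 and |y| = j − i ≥ 1.

q0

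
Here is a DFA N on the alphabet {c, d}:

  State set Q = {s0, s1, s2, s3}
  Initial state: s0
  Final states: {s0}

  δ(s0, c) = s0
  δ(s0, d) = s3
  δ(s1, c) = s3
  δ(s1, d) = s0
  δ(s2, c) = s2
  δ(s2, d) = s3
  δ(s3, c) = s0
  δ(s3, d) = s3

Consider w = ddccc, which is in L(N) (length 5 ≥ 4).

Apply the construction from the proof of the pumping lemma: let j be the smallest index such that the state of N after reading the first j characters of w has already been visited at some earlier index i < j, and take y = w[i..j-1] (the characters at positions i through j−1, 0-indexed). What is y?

Run of N on w = d d c c c:
  step 0: s0  (start)
  step 1: s3  (read d: s0→s3)
  step 2: s3  (read d: s3→s3)   ← first repeat (s3 seen earlier)
  step 3: s0  (read c: s3→s0)
  step 4: s0  (read c: s0→s0)
  step 5: s0  (read c: s0→s0)

So i = 1, j = 2, giving x = w[0:1] = d, y = w[1:2] = d, z = w[2:5] = ccc.
Check: |xy| = 2 ≤ 4 and |y| = 1 ≥ 1. Reading y takes N from s3 back to s3, so every xyⁱz is accepted.
With |Q| = 4, pigeonhole forces a state repeat no later than step 4; the substring read between the first and second visits to that state can be pumped.

d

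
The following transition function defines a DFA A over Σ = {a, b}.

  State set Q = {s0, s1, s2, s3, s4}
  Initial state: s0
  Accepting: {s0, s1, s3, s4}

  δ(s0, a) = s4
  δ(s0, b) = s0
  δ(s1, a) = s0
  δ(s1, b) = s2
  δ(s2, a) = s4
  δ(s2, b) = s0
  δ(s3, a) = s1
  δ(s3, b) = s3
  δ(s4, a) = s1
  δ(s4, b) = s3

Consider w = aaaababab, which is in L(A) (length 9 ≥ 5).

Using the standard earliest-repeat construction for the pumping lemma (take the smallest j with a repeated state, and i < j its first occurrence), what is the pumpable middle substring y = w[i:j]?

State sequence: s0 -a-> s4 -a-> s1 -a-> s0 -a-> s4 -b-> s3 -a-> s1 -b-> s2 -a-> s4 -b-> s3
First repeat at step 3: s0 was already visited.

So i = 0, j = 3, giving x = w[0:0] = ε, y = w[0:3] = aaa, z = w[3:9] = ababab.
Check: |xy| = 3 ≤ 5 and |y| = 3 ≥ 1. Reading y takes A from s0 back to s0, so every xyⁱz is accepted.

aaa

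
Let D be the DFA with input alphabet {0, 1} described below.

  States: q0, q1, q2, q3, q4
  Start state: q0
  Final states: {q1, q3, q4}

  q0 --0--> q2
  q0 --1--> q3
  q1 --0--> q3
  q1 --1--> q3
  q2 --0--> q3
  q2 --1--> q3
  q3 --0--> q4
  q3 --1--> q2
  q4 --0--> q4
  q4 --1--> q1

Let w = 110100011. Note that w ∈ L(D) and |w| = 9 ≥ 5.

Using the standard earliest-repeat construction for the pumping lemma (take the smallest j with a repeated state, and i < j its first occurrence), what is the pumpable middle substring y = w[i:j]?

10

Run of D on w = 1 1 0 1 0 0 0 1 1:
  step 0: q0  (start)
  step 1: q3  (read 1: q0→q3)
  step 2: q2  (read 1: q3→q2)
  step 3: q3  (read 0: q2→q3)   ← first repeat (q3 seen earlier)
  step 4: q2  (read 1: q3→q2)
  step 5: q3  (read 0: q2→q3)
  step 6: q4  (read 0: q3→q4)
  step 7: q4  (read 0: q4→q4)
  step 8: q1  (read 1: q4→q1)
  step 9: q3  (read 1: q1→q3)

So i = 1, j = 3, giving x = w[0:1] = 1, y = w[1:3] = 10, z = w[3:9] = 100011.
Check: |xy| = 3 ≤ 5 and |y| = 2 ≥ 1. Reading y takes D from q3 back to q3, so every xyⁱz is accepted.
The DFA has 5 states, so the proof of the pumping lemma guarantees a repeated state among the first 5+1 visited; the segment between the two visits is the pumpable y.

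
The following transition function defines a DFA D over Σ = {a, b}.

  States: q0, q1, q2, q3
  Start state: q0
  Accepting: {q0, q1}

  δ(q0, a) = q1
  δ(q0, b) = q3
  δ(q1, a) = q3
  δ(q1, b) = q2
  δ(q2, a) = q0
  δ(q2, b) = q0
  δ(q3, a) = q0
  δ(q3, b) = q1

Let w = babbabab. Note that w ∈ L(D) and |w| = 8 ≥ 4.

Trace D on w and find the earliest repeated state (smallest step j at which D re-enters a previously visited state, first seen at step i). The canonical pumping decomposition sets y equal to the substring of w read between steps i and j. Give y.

State sequence: q0 -b-> q3 -a-> q0 -b-> q3 -b-> q1 -a-> q3 -b-> q1 -a-> q3 -b-> q1
First repeat at step 2: q0 was already visited.

So i = 0, j = 2, giving x = w[0:0] = ε, y = w[0:2] = ba, z = w[2:8] = bbabab.
Check: |xy| = 2 ≤ 4 and |y| = 2 ≥ 1. Reading y takes D from q0 back to q0, so every xyⁱz is accepted.
Since D has 4 states, any run of length ≥ 4 visits 4+1 states, so by pigeonhole some state repeats within the first 4 steps — that repeat gives the pumpable loop.

ba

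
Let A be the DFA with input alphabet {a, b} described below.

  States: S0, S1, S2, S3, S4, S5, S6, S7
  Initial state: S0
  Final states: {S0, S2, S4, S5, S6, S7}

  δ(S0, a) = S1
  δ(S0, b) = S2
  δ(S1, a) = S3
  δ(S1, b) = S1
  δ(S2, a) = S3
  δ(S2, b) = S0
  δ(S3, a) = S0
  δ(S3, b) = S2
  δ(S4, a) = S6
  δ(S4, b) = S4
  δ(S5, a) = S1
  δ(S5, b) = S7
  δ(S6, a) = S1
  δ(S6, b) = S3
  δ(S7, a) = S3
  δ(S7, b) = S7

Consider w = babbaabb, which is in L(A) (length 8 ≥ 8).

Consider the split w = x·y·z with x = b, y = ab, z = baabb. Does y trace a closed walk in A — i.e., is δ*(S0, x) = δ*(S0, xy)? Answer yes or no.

yes

State sequence: S0 -b-> S2 -a-> S3 -b-> S2

After x (step 1): S2. After xy (step 3): S2.
They match, so y = ab drives A around a cycle from S2 back to itself; pumping y any number of times keeps A in S2 before reading z, and xyⁱz ∈ L(A) for every i ≥ 0.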